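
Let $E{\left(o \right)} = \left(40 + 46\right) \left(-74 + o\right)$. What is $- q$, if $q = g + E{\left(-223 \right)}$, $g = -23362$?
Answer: $48904$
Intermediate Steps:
$E{\left(o \right)} = -6364 + 86 o$ ($E{\left(o \right)} = 86 \left(-74 + o\right) = -6364 + 86 o$)
$q = -48904$ ($q = -23362 + \left(-6364 + 86 \left(-223\right)\right) = -23362 - 25542 = -48904$)
$- q = \left(-1\right) \left(-48904\right) = 48904$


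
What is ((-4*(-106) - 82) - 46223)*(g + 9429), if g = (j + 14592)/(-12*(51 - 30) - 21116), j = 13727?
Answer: -9242752822193/21368 ≈ -4.3255e+8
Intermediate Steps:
g = -28319/21368 (g = (13727 + 14592)/(-12*(51 - 30) - 21116) = 28319/(-12*21 - 21116) = 28319/(-252 - 21116) = 28319/(-21368) = 28319*(-1/21368) = -28319/21368 ≈ -1.3253)
((-4*(-106) - 82) - 46223)*(g + 9429) = ((-4*(-106) - 82) - 46223)*(-28319/21368 + 9429) = ((424 - 82) - 46223)*(201450553/21368) = (342 - 46223)*(201450553/21368) = -45881*201450553/21368 = -9242752822193/21368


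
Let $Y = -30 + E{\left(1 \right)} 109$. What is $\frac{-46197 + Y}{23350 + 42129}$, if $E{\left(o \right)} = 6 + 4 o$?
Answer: $- \frac{45137}{65479} \approx -0.68934$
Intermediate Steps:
$Y = 1060$ ($Y = -30 + \left(6 + 4 \cdot 1\right) 109 = -30 + \left(6 + 4\right) 109 = -30 + 10 \cdot 109 = -30 + 1090 = 1060$)
$\frac{-46197 + Y}{23350 + 42129} = \frac{-46197 + 1060}{23350 + 42129} = - \frac{45137}{65479}$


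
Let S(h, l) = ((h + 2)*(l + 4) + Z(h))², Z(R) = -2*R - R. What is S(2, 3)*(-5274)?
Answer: -2552616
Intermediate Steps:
Z(R) = -3*R
S(h, l) = (-3*h + (2 + h)*(4 + l))² (S(h, l) = ((h + 2)*(l + 4) - 3*h)² = ((2 + h)*(4 + l) - 3*h)² = (-3*h + (2 + h)*(4 + l))²)
S(2, 3)*(-5274) = (8 + 2 + 2*3 + 2*3)²*(-5274) = (8 + 2 + 6 + 6)²*(-5274) = 22²*(-5274) = 484*(-5274) = -2552616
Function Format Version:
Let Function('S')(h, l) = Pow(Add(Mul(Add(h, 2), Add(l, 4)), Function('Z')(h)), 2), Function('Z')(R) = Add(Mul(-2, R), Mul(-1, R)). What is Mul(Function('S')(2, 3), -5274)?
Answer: -2552616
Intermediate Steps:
Function('Z')(R) = Mul(-3, R)
Function('S')(h, l) = Pow(Add(Mul(-3, h), Mul(Add(2, h), Add(4, l))), 2) (Function('S')(h, l) = Pow(Add(Mul(Add(h, 2), Add(l, 4)), Mul(-3, h)), 2) = Pow(Add(Mul(Add(2, h), Add(4, l)), Mul(-3, h)), 2) = Pow(Add(Mul(-3, h), Mul(Add(2, h), Add(4, l))), 2))
Mul(Function('S')(2, 3), -5274) = Mul(Pow(Add(8, 2, Mul(2, 3), Mul(2, 3)), 2), -5274) = Mul(Pow(Add(8, 2, 6, 6), 2), -5274) = Mul(Pow(22, 2), -5274) = Mul(484, -5274) = -2552616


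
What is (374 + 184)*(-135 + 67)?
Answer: -37944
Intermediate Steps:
(374 + 184)*(-135 + 67) = 558*(-68) = -37944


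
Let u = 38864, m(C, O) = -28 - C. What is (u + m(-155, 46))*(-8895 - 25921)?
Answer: -1357510656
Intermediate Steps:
(u + m(-155, 46))*(-8895 - 25921) = (38864 + (-28 - 1*(-155)))*(-8895 - 25921) = (38864 + (-28 + 155))*(-34816) = (38864 + 127)*(-34816) = 38991*(-34816) = -1357510656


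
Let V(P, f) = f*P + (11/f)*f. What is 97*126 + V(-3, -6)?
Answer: 12251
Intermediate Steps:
V(P, f) = 11 + P*f (V(P, f) = P*f + 11 = 11 + P*f)
97*126 + V(-3, -6) = 97*126 + (11 - 3*(-6)) = 12222 + (11 + 18) = 12222 + 29 = 12251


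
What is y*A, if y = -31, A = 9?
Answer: -279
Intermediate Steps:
y*A = -31*9 = -279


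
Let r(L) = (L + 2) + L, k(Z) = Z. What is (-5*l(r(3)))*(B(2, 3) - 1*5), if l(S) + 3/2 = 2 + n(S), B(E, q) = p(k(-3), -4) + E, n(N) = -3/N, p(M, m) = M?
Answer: 15/4 ≈ 3.7500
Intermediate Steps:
B(E, q) = -3 + E
r(L) = 2 + 2*L (r(L) = (2 + L) + L = 2 + 2*L)
l(S) = ½ - 3/S (l(S) = -3/2 + (2 - 3/S) = ½ - 3/S)
(-5*l(r(3)))*(B(2, 3) - 1*5) = (-5*(-6 + (2 + 2*3))/(2*(2 + 2*3)))*((-3 + 2) - 1*5) = (-5*(-6 + (2 + 6))/(2*(2 + 6)))*(-1 - 5) = -5*(-6 + 8)/(2*8)*(-6) = -5*2/(2*8)*(-6) = -5*⅛*(-6) = -5/8*(-6) = 15/4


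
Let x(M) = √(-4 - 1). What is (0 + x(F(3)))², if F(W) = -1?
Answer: -5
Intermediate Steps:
x(M) = I*√5 (x(M) = √(-5) = I*√5)
(0 + x(F(3)))² = (0 + I*√5)² = (I*√5)² = -5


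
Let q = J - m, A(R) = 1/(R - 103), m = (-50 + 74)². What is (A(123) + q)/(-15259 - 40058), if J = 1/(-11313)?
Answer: 130314467/12516024420 ≈ 0.010412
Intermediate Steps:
J = -1/11313 ≈ -8.8394e-5
m = 576 (m = 24² = 576)
A(R) = 1/(-103 + R)
q = -6516289/11313 (q = -1/11313 - 1*576 = -1/11313 - 576 = -6516289/11313 ≈ -576.00)
(A(123) + q)/(-15259 - 40058) = (1/(-103 + 123) - 6516289/11313)/(-15259 - 40058) = (1/20 - 6516289/11313)/(-55317) = (1/20 - 6516289/11313)*(-1/55317) = -130314467/226260*(-1/55317) = 130314467/12516024420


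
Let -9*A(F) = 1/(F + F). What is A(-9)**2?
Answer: 1/26244 ≈ 3.8104e-5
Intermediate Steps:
A(F) = -1/(18*F) (A(F) = -1/(9*(F + F)) = -1/(2*F)/9 = -1/(18*F))
A(-9)**2 = (-1/18/(-9))**2 = (-1/18*(-1/9))**2 = (1/162)**2 = 1/26244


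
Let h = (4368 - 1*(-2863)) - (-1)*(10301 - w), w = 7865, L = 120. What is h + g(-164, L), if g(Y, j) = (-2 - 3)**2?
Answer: 9692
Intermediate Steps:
g(Y, j) = 25 (g(Y, j) = (-5)**2 = 25)
h = 9667 (h = (4368 - 1*(-2863)) - (-1)*(10301 - 1*7865) = (4368 + 2863) - (-1)*(10301 - 7865) = 7231 - (-1)*2436 = 7231 - 1*(-2436) = 7231 + 2436 = 9667)
h + g(-164, L) = 9667 + 25 = 9692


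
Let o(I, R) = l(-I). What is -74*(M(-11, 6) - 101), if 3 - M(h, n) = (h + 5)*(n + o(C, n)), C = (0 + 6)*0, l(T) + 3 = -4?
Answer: 7696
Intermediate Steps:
l(T) = -7 (l(T) = -3 - 4 = -7)
C = 0 (C = 6*0 = 0)
o(I, R) = -7
M(h, n) = 3 - (-7 + n)*(5 + h) (M(h, n) = 3 - (h + 5)*(n - 7) = 3 - (5 + h)*(-7 + n) = 3 - (-7 + n)*(5 + h))
-74*(M(-11, 6) - 101) = -74*((38 - 5*6 + 7*(-11) - 1*(-11)*6) - 101) = -74*((38 - 30 - 77 + 66) - 101) = -74*(-3 - 101) = -74*(-104) = 7696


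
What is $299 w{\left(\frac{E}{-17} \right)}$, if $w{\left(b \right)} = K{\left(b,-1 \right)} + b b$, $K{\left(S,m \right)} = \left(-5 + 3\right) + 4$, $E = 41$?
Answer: $\frac{675441}{289} \approx 2337.2$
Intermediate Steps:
$K{\left(S,m \right)} = 2$ ($K{\left(S,m \right)} = -2 + 4 = 2$)
$w{\left(b \right)} = 2 + b^{2}$ ($w{\left(b \right)} = 2 + b b = 2 + b^{2}$)
$299 w{\left(\frac{E}{-17} \right)} = 299 \left(2 + \left(\frac{41}{-17}\right)^{2}\right) = 299 \left(2 + \left(41 \left(- \frac{1}{17}\right)\right)^{2}\right) = 299 \left(2 + \left(- \frac{41}{17}\right)^{2}\right) = 299 \left(2 + \frac{1681}{289}\right) = 299 \cdot \frac{2259}{289} = \frac{675441}{289}$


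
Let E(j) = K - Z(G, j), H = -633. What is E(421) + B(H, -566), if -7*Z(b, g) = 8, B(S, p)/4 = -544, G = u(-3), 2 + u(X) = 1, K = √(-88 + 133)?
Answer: -15224/7 + 3*√5 ≈ -2168.1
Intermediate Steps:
K = 3*√5 (K = √45 = 3*√5 ≈ 6.7082)
u(X) = -1 (u(X) = -2 + 1 = -1)
G = -1
B(S, p) = -2176 (B(S, p) = 4*(-544) = -2176)
Z(b, g) = -8/7 (Z(b, g) = -⅐*8 = -8/7)
E(j) = 8/7 + 3*√5 (E(j) = 3*√5 - 1*(-8/7) = 3*√5 + 8/7 = 8/7 + 3*√5)
E(421) + B(H, -566) = (8/7 + 3*√5) - 2176 = -15224/7 + 3*√5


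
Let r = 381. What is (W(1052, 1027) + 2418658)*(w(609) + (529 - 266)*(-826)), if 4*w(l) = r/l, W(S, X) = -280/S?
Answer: -28051861428612234/53389 ≈ -5.2542e+11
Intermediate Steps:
w(l) = 381/(4*l) (w(l) = (381/l)/4 = 381/(4*l))
(W(1052, 1027) + 2418658)*(w(609) + (529 - 266)*(-826)) = (-280/1052 + 2418658)*((381/4)/609 + (529 - 266)*(-826)) = (-280*1/1052 + 2418658)*((381/4)*(1/609) + 263*(-826)) = (-70/263 + 2418658)*(127/812 - 217238) = (636106984/263)*(-176397129/812) = -28051861428612234/53389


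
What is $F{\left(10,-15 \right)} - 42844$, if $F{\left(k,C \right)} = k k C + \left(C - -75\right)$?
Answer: $-44284$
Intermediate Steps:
$F{\left(k,C \right)} = 75 + C + C k^{2}$ ($F{\left(k,C \right)} = k^{2} C + \left(C + 75\right) = C k^{2} + \left(75 + C\right) = 75 + C + C k^{2}$)
$F{\left(10,-15 \right)} - 42844 = \left(75 - 15 - 15 \cdot 10^{2}\right) - 42844 = \left(75 - 15 - 1500\right) - 42844 = -1440 - 42844 = -44284$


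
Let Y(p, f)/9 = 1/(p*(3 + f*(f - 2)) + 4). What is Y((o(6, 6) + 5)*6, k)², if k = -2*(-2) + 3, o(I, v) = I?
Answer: 81/6310144 ≈ 1.2836e-5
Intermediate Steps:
k = 7 (k = 4 + 3 = 7)
Y(p, f) = 9/(4 + p*(3 + f*(-2 + f))) (Y(p, f) = 9/(p*(3 + f*(f - 2)) + 4) = 9/(p*(3 + f*(-2 + f)) + 4) = 9/(4 + p*(3 + f*(-2 + f))))
Y((o(6, 6) + 5)*6, k)² = (9/(4 + 3*((6 + 5)*6) + ((6 + 5)*6)*7² - 2*7*(6 + 5)*6))² = (9/(4 + 3*(11*6) + (11*6)*49 - 2*7*11*6))² = (9/(4 + 3*66 + 66*49 - 2*7*66))² = (9/(4 + 198 + 3234 - 924))² = (9/2512)² = 81/6310144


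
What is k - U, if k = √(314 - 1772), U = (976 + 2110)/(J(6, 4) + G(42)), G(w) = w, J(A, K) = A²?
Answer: -1543/39 + 27*I*√2 ≈ -39.564 + 38.184*I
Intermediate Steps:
U = 1543/39 (U = (976 + 2110)/(6² + 42) = 3086/(36 + 42) = 3086/78 = 3086*(1/78) = 1543/39 ≈ 39.564)
k = 27*I*√2 (k = √(-1458) = 27*I*√2 ≈ 38.184*I)
k - U = 27*I*√2 - 1*1543/39 = 27*I*√2 - 1543/39 = -1543/39 + 27*I*√2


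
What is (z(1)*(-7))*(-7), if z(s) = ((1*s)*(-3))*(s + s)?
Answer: -294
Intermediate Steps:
z(s) = -6*s² (z(s) = (s*(-3))*(2*s) = (-3*s)*(2*s) = -6*s²)
(z(1)*(-7))*(-7) = (-6*1²*(-7))*(-7) = (-6*1*(-7))*(-7) = -6*(-7)*(-7) = 42*(-7) = -294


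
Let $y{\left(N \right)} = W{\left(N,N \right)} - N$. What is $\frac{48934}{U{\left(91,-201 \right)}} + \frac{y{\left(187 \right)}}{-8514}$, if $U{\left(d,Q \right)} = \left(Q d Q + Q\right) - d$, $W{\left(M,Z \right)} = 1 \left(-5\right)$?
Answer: $\frac{4350598}{121314567} \approx 0.035862$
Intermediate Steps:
$W{\left(M,Z \right)} = -5$
$y{\left(N \right)} = -5 - N$
$U{\left(d,Q \right)} = Q - d + d Q^{2}$ ($U{\left(d,Q \right)} = \left(d Q^{2} + Q\right) - d = \left(Q + d Q^{2}\right) - d = Q - d + d Q^{2}$)
$\frac{48934}{U{\left(91,-201 \right)}} + \frac{y{\left(187 \right)}}{-8514} = \frac{48934}{-201 - 91 + 91 \left(-201\right)^{2}} + \frac{-5 - 187}{-8514} = \frac{48934}{-201 - 91 + 91 \cdot 40401} + \left(-5 - 187\right) \left(- \frac{1}{8514}\right) = \frac{48934}{-201 - 91 + 3676491} - - \frac{32}{1419} = \frac{48934}{3676199} + \frac{32}{1419} = 48934 \cdot \frac{1}{3676199} + \frac{32}{1419} = \frac{1138}{85493} + \frac{32}{1419} = \frac{4350598}{121314567}$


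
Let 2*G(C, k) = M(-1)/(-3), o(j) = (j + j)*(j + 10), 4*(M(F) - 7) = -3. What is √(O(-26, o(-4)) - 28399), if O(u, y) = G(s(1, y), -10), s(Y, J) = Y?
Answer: I*√4089606/12 ≈ 168.52*I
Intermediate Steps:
M(F) = 25/4 (M(F) = 7 + (¼)*(-3) = 7 - ¾ = 25/4)
o(j) = 2*j*(10 + j) (o(j) = (2*j)*(10 + j) = 2*j*(10 + j))
G(C, k) = -25/24 (G(C, k) = ((25/4)/(-3))/2 = ((25/4)*(-⅓))/2 = (½)*(-25/12) = -25/24)
O(u, y) = -25/24
√(O(-26, o(-4)) - 28399) = √(-25/24 - 28399) = √(-681601/24) = I*√4089606/12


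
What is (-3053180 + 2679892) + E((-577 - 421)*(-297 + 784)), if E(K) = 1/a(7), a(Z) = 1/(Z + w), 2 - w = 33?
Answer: -373312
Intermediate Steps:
w = -31 (w = 2 - 1*33 = 2 - 33 = -31)
a(Z) = 1/(-31 + Z) (a(Z) = 1/(Z - 31) = 1/(-31 + Z))
E(K) = -24 (E(K) = 1/(1/(-31 + 7)) = 1/(1/(-24)) = 1/(-1/24) = -24)
(-3053180 + 2679892) + E((-577 - 421)*(-297 + 784)) = (-3053180 + 2679892) - 24 = -373288 - 24 = -373312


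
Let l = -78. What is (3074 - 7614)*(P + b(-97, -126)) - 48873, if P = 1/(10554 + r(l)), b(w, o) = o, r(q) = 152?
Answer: 2800510681/5353 ≈ 5.2317e+5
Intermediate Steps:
P = 1/10706 (P = 1/(10554 + 152) = 1/10706 ≈ 9.3406e-5)
(3074 - 7614)*(P + b(-97, -126)) - 48873 = (3074 - 7614)*(1/10706 - 126) - 48873 = -4540*(-1348955/10706) - 48873 = 3062127850/5353 - 48873 = 2800510681/5353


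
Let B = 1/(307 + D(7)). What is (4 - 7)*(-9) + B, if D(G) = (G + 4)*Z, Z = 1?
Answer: 8587/318 ≈ 27.003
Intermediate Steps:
D(G) = 4 + G (D(G) = (G + 4)*1 = (4 + G)*1 = 4 + G)
B = 1/318 (B = 1/(307 + (4 + 7)) = 1/(307 + 11) = 1/318 ≈ 0.0031447)
(4 - 7)*(-9) + B = (4 - 7)*(-9) + 1/318 = -3*(-9) + 1/318 = 27 + 1/318 = 8587/318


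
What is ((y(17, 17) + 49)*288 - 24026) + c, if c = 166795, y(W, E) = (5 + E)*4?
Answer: 182225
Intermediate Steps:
y(W, E) = 20 + 4*E
((y(17, 17) + 49)*288 - 24026) + c = (((20 + 4*17) + 49)*288 - 24026) + 166795 = (((20 + 68) + 49)*288 - 24026) + 166795 = ((88 + 49)*288 - 24026) + 166795 = (137*288 - 24026) + 166795 = (39456 - 24026) + 166795 = 15430 + 166795 = 182225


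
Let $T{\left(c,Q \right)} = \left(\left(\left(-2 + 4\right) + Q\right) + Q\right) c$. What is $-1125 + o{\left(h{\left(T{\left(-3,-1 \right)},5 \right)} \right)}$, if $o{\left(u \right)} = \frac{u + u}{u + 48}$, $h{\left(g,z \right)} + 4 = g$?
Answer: $- \frac{12377}{11} \approx -1125.2$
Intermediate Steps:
$T{\left(c,Q \right)} = c \left(2 + 2 Q\right)$ ($T{\left(c,Q \right)} = \left(\left(2 + Q\right) + Q\right) c = \left(2 + 2 Q\right) c = c \left(2 + 2 Q\right)$)
$h{\left(g,z \right)} = -4 + g$
$o{\left(u \right)} = \frac{2 u}{48 + u}$
$-1125 + o{\left(h{\left(T{\left(-3,-1 \right)},5 \right)} \right)} = -1125 + \frac{2 \left(-4 + 2 \left(-3\right) \left(1 - 1\right)\right)}{48 - \left(4 + 6 \left(1 - 1\right)\right)} = -1125 + \frac{2 \left(-4 + 2 \left(-3\right) 0\right)}{48 - \left(4 + 6 \cdot 0\right)} = -1125 + \frac{2 \left(-4 + 0\right)}{48 + \left(-4 + 0\right)} = -1125 + 2 \left(-4\right) \frac{1}{48 - 4} = -1125 + 2 \left(-4\right) \frac{1}{44} = -1125 - \frac{2}{11} = - \frac{12377}{11}$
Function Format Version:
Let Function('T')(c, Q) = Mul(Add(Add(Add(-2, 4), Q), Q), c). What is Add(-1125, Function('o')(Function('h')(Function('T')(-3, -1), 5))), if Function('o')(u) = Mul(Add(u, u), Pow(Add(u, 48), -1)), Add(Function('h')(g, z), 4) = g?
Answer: Rational(-12377, 11) ≈ -1125.2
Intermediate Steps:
Function('T')(c, Q) = Mul(c, Add(2, Mul(2, Q))) (Function('T')(c, Q) = Mul(Add(Add(2, Q), Q), c) = Mul(Add(2, Mul(2, Q)), c) = Mul(c, Add(2, Mul(2, Q))))
Function('h')(g, z) = Add(-4, g)
Function('o')(u) = Mul(2, u, Pow(Add(48, u), -1)) (Function('o')(u) = Mul(Mul(2, u), Pow(Add(48, u), -1)) = Mul(2, u, Pow(Add(48, u), -1)))
Add(-1125, Function('o')(Function('h')(Function('T')(-3, -1), 5))) = Add(-1125, Mul(2, Add(-4, Mul(2, -3, Add(1, -1))), Pow(Add(48, Add(-4, Mul(2, -3, Add(1, -1)))), -1))) = Add(-1125, Mul(2, Add(-4, Mul(2, -3, 0)), Pow(Add(48, Add(-4, Mul(2, -3, 0))), -1))) = Add(-1125, Mul(2, Add(-4, 0), Pow(Add(48, Add(-4, 0)), -1))) = Add(-1125, Mul(2, -4, Pow(Add(48, -4), -1))) = Add(-1125, Mul(2, -4, Pow(44, -1))) = Add(-1125, Mul(2, -4, Rational(1, 44))) = Add(-1125, Rational(-2, 11)) = Rational(-12377, 11)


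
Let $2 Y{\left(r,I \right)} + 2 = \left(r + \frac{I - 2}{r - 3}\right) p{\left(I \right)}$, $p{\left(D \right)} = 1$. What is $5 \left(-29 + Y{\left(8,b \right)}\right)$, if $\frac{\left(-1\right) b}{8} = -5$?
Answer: $-111$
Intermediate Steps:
$b = 40$ ($b = \left(-8\right) \left(-5\right) = 40$)
$Y{\left(r,I \right)} = -1 + \frac{r}{2} + \frac{-2 + I}{2 \left(-3 + r\right)}$ ($Y{\left(r,I \right)} = -1 + \frac{\left(r + \frac{I - 2}{r - 3}\right) 1}{2} = -1 + \frac{\left(r + \frac{-2 + I}{-3 + r}\right) 1}{2} = -1 + \frac{r + \frac{-2 + I}{-3 + r}}{2} = -1 + \left(\frac{r}{2} + \frac{-2 + I}{2 \left(-3 + r\right)}\right) = -1 + \frac{r}{2} + \frac{-2 + I}{2 \left(-3 + r\right)}$)
$5 \left(-29 + Y{\left(8,b \right)}\right) = 5 \left(-29 + \frac{4 + 40 + 8^{2} - 40}{2 \left(-3 + 8\right)}\right) = 5 \left(-29 + \frac{4 + 40 + 64 - 40}{2 \cdot 5}\right) = 5 \left(-29 + \frac{1}{2} \cdot \frac{1}{5} \cdot 68\right) = 5 \left(-29 + \frac{34}{5}\right) = 5 \left(- \frac{111}{5}\right) = -111$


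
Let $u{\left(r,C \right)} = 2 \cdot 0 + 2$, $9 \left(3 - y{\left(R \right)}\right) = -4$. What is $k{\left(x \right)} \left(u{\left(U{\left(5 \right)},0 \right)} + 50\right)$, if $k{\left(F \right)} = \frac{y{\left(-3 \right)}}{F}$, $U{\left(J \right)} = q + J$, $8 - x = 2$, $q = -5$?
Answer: $\frac{806}{27} \approx 29.852$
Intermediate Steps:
$x = 6$ ($x = 8 - 2 = 6$)
$U{\left(J \right)} = -5 + J$
$y{\left(R \right)} = \frac{31}{9}$ ($y{\left(R \right)} = 3 - - \frac{4}{9} = 3 + \frac{4}{9} = \frac{31}{9}$)
$u{\left(r,C \right)} = 2$ ($u{\left(r,C \right)} = 0 + 2 = 2$)
$k{\left(F \right)} = \frac{31}{9 F}$
$k{\left(x \right)} \left(u{\left(U{\left(5 \right)},0 \right)} + 50\right) = \frac{31}{9 \cdot 6} \left(2 + 50\right) = \frac{31}{9} \cdot \frac{1}{6} \cdot 52 = \frac{31}{54} \cdot 52 = \frac{806}{27}$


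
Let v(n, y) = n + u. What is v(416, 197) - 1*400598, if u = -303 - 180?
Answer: -400665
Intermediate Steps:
u = -483
v(n, y) = -483 + n (v(n, y) = n - 483 = -483 + n)
v(416, 197) - 1*400598 = (-483 + 416) - 1*400598 = -67 - 400598 = -400665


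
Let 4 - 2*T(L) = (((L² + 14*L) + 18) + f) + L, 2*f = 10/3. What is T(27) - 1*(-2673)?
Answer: 12589/6 ≈ 2098.2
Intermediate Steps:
f = 5/3 (f = (10/3)/2 = (10*(⅓))/2 = (½)*(10/3) = 5/3 ≈ 1.6667)
T(L) = -47/6 - 15*L/2 - L²/2 (T(L) = 2 - ((((L² + 14*L) + 18) + 5/3) + L)/2 = 2 - (((18 + L² + 14*L) + 5/3) + L)/2 = 2 - ((59/3 + L² + 14*L) + L)/2 = 2 - (59/3 + L² + 15*L)/2 = 2 + (-59/6 - 15*L/2 - L²/2) = -47/6 - 15*L/2 - L²/2)
T(27) - 1*(-2673) = (-47/6 - 15/2*27 - ½*27²) - 1*(-2673) = (-47/6 - 405/2 - ½*729) + 2673 = (-47/6 - 405/2 - 729/2) + 2673 = -3449/6 + 2673 = 12589/6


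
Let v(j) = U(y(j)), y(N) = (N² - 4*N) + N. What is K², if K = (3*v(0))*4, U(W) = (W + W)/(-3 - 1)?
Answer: 0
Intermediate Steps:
y(N) = N² - 3*N
U(W) = -W/2 (U(W) = (2*W)/(-4) = (2*W)*(-¼) = -W/2)
v(j) = -j*(-3 + j)/2
K = 0 (K = (3*((½)*0*(3 - 1*0)))*4 = (3*((½)*0*(3 + 0)))*4 = (3*((½)*0*3))*4 = (3*0)*4 = 0*4 = 0)
K² = 0² = 0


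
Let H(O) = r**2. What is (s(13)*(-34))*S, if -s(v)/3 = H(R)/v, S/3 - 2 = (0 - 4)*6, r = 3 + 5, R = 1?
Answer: -430848/13 ≈ -33142.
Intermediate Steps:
r = 8
H(O) = 64 (H(O) = 8**2 = 64)
S = -66 (S = 6 + 3*((0 - 4)*6) = 6 + 3*(-4*6) = 6 + 3*(-24) = 6 - 72 = -66)
s(v) = -192/v
(s(13)*(-34))*S = (-192/13*(-34))*(-66) = (-192*1/13*(-34))*(-66) = -192/13*(-34)*(-66) = (6528/13)*(-66) = -430848/13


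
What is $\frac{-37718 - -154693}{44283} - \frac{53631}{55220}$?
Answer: $\frac{4084417927}{2445307260} \approx 1.6703$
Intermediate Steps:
$\frac{-37718 - -154693}{44283} - \frac{53631}{55220} = \left(-37718 + 154693\right) \frac{1}{44283} - \frac{53631}{55220} = 116975 \cdot \frac{1}{44283} - \frac{53631}{55220} = \frac{116975}{44283} - \frac{53631}{55220} = \frac{4084417927}{2445307260}$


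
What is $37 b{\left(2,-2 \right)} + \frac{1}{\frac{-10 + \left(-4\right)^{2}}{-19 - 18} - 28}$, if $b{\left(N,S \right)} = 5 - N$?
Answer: $\frac{115625}{1042} \approx 110.96$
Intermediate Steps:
$37 b{\left(2,-2 \right)} + \frac{1}{\frac{-10 + \left(-4\right)^{2}}{-19 - 18} - 28} = 37 \left(5 - 2\right) + \frac{1}{\frac{-10 + \left(-4\right)^{2}}{-19 - 18} - 28} = 37 \left(5 - 2\right) + \frac{1}{\frac{-10 + 16}{-37} - 28} = 37 \cdot 3 + \frac{1}{6 \left(- \frac{1}{37}\right) - 28} = 111 + \frac{1}{- \frac{6}{37} - 28} = 111 + \frac{1}{- \frac{1042}{37}} = 111 - \frac{37}{1042} = \frac{115625}{1042}$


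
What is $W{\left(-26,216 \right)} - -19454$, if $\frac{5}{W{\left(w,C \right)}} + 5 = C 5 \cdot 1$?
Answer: $\frac{4182611}{215} \approx 19454.0$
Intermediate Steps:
$W{\left(w,C \right)} = \frac{5}{-5 + 5 C}$ ($W{\left(w,C \right)} = \frac{5}{-5 + C 5 \cdot 1} = \frac{5}{-5 + 5 C 1} = \frac{5}{-5 + 5 C}$)
$W{\left(-26,216 \right)} - -19454 = \frac{1}{-1 + 216} - -19454 = \frac{1}{215} + 19454 = \frac{4182611}{215}$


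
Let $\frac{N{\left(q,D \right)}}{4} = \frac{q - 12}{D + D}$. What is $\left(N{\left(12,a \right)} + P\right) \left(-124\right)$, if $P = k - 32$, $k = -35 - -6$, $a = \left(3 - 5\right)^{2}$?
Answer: $7564$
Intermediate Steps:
$a = 4$ ($a = \left(-2\right)^{2} = 4$)
$k = -29$ ($k = -35 + 6 = -29$)
$N{\left(q,D \right)} = \frac{2 \left(-12 + q\right)}{D}$ ($N{\left(q,D \right)} = 4 \frac{q - 12}{D + D} = 4 \frac{-12 + q}{2 D} = \frac{2 \left(-12 + q\right)}{D}$)
$P = -61$ ($P = -29 - 32 = -61$)
$\left(N{\left(12,a \right)} + P\right) \left(-124\right) = \left(\frac{2 \left(-12 + 12\right)}{4} - 61\right) \left(-124\right) = \left(2 \cdot \frac{1}{4} \cdot 0 - 61\right) \left(-124\right) = \left(0 - 61\right) \left(-124\right) = \left(-61\right) \left(-124\right) = 7564$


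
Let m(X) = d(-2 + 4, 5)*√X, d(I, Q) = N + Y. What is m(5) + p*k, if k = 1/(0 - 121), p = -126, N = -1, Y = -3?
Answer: 126/121 - 4*√5 ≈ -7.9029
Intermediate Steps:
k = -1/121 (k = 1/(-121) = -1/121 ≈ -0.0082645)
d(I, Q) = -4 (d(I, Q) = -1 - 3 = -4)
m(X) = -4*√X
m(5) + p*k = -4*√5 - 126*(-1/121) = -4*√5 + 126/121 = 126/121 - 4*√5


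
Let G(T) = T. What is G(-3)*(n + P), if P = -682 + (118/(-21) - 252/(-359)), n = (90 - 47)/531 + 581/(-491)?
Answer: 450784731050/218397291 ≈ 2064.1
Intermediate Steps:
n = -287398/260721 (n = 43*(1/531) + 581*(-1/491) = 43/531 - 581/491 = -287398/260721 ≈ -1.1023)
P = -5178668/7539 (P = -682 + (118*(-1/21) - 252*(-1/359)) = -682 + (-118/21 + 252/359) = -682 - 37070/7539 = -5178668/7539 ≈ -686.92)
G(-3)*(n + P) = -3*(-287398/260721 - 5178668/7539) = -3*(-450784731050/655191873) = 450784731050/218397291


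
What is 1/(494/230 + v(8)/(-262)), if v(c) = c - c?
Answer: 115/247 ≈ 0.46559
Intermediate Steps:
v(c) = 0
1/(494/230 + v(8)/(-262)) = 1/(494/230 + 0/(-262)) = 1/(494*(1/230) + 0*(-1/262)) = 1/(247/115 + 0) = 1/(247/115) = 115/247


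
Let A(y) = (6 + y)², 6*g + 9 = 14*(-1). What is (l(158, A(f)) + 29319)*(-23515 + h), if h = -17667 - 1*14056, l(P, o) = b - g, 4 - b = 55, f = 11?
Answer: -4850752589/3 ≈ -1.6169e+9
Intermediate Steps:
g = -23/6 (g = -3/2 + (14*(-1))/6 = -3/2 + (⅙)*(-14) = -3/2 - 7/3 = -23/6 ≈ -3.8333)
b = -51 (b = 4 - 1*55 = 4 - 55 = -51)
l(P, o) = -283/6 (l(P, o) = -51 - 1*(-23/6) = -51 + 23/6 = -283/6)
h = -31723 (h = -17667 - 14056 = -31723)
(l(158, A(f)) + 29319)*(-23515 + h) = (-283/6 + 29319)*(-23515 - 31723) = (175631/6)*(-55238) = -4850752589/3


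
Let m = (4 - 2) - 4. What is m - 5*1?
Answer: -7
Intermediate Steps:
m = -2 (m = 2 - 4 = -2)
m - 5*1 = -2 - 5*1 = -2 - 5 = -7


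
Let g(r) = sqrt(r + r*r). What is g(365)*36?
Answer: 36*sqrt(133590) ≈ 13158.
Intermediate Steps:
g(r) = sqrt(r + r**2)
g(365)*36 = sqrt(365*(1 + 365))*36 = sqrt(365*366)*36 = sqrt(133590)*36 = 36*sqrt(133590)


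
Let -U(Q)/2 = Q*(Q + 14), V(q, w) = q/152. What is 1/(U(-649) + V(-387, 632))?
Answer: -152/125283347 ≈ -1.2132e-6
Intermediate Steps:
V(q, w) = q/152 (V(q, w) = q*(1/152) = q/152)
U(Q) = -2*Q*(14 + Q) (U(Q) = -2*Q*(Q + 14) = -2*Q*(14 + Q))
1/(U(-649) + V(-387, 632)) = 1/(-2*(-649)*(14 - 649) + (1/152)*(-387)) = 1/(-2*(-649)*(-635) - 387/152) = 1/(-824230 - 387/152) = 1/(-125283347/152) = -152/125283347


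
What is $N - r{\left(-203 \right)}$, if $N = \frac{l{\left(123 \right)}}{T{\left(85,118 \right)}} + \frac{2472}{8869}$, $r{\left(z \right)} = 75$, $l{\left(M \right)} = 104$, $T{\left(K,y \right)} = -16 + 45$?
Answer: $- \frac{18296011}{257201} \approx -71.135$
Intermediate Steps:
$T{\left(K,y \right)} = 29$
$N = \frac{994064}{257201}$ ($N = \frac{104}{29} + \frac{2472}{8869} = \frac{994064}{257201} \approx 3.8649$)
$N - r{\left(-203 \right)} = \frac{994064}{257201} - 75 = - \frac{18296011}{257201}$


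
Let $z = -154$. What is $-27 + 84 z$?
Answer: $-12963$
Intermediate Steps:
$-27 + 84 z = -27 + 84 \left(-154\right) = -27 - 12936 = -12963$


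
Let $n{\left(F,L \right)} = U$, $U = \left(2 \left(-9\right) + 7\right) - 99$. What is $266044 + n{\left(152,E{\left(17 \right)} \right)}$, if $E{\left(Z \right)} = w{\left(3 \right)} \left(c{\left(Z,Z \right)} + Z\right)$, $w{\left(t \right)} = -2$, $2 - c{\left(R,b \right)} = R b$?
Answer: $265934$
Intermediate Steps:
$c{\left(R,b \right)} = 2 - R b$
$E{\left(Z \right)} = -4 - 2 Z + 2 Z^{2}$ ($E{\left(Z \right)} = - 2 \left(\left(2 - Z Z\right) + Z\right) = - 2 \left(\left(2 - Z^{2}\right) + Z\right) = - 2 \left(2 + Z - Z^{2}\right) = -4 - 2 Z + 2 Z^{2}$)
$U = -110$ ($U = \left(-18 + 7\right) - 99 = -11 - 99 = -110$)
$n{\left(F,L \right)} = -110$
$266044 + n{\left(152,E{\left(17 \right)} \right)} = 266044 - 110 = 265934$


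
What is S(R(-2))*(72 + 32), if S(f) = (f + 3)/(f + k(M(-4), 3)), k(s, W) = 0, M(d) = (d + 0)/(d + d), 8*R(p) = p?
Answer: -1144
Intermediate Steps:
R(p) = p/8
M(d) = ½ (M(d) = d/((2*d)) = d*(1/(2*d)) = ½)
S(f) = (3 + f)/f (S(f) = (f + 3)/(f + 0) = (3 + f)/f)
S(R(-2))*(72 + 32) = ((3 + (⅛)*(-2))/(((⅛)*(-2))))*(72 + 32) = ((3 - ¼)/(-¼))*104 = -4*11/4*104 = -11*104 = -1144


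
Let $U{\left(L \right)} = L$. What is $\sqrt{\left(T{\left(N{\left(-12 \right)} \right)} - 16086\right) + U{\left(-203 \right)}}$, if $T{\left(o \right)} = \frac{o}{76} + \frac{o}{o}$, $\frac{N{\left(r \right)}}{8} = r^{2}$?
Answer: $\frac{8 i \sqrt{91789}}{19} \approx 127.57 i$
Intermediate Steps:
$N{\left(r \right)} = 8 r^{2}$
$T{\left(o \right)} = 1 + \frac{o}{76}$ ($T{\left(o \right)} = o \frac{1}{76} + 1 = \frac{o}{76} + 1 = 1 + \frac{o}{76}$)
$\sqrt{\left(T{\left(N{\left(-12 \right)} \right)} - 16086\right) + U{\left(-203 \right)}} = \sqrt{\left(\left(1 + \frac{8 \left(-12\right)^{2}}{76}\right) - 16086\right) - 203} = \sqrt{\left(\left(1 + \frac{8 \cdot 144}{76}\right) - 16086\right) - 203} = \sqrt{\left(\left(1 + \frac{1}{76} \cdot 1152\right) - 16086\right) - 203} = \sqrt{\left(\left(1 + \frac{288}{19}\right) - 16086\right) - 203} = \sqrt{\left(\frac{307}{19} - 16086\right) - 203} = \sqrt{- \frac{305327}{19} - 203} = \sqrt{- \frac{309184}{19}} = \frac{8 i \sqrt{91789}}{19}$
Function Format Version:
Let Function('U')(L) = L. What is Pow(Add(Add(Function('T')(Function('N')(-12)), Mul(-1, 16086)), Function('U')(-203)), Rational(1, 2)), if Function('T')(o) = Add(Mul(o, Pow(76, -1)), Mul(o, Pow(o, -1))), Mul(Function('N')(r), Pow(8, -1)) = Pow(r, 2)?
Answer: Mul(Rational(8, 19), I, Pow(91789, Rational(1, 2))) ≈ Mul(127.57, I)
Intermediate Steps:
Function('N')(r) = Mul(8, Pow(r, 2))
Function('T')(o) = Add(1, Mul(Rational(1, 76), o)) (Function('T')(o) = Add(Mul(o, Rational(1, 76)), 1) = Add(Mul(Rational(1, 76), o), 1) = Add(1, Mul(Rational(1, 76), o)))
Pow(Add(Add(Function('T')(Function('N')(-12)), Mul(-1, 16086)), Function('U')(-203)), Rational(1, 2)) = Pow(Add(Add(Add(1, Mul(Rational(1, 76), Mul(8, Pow(-12, 2)))), Mul(-1, 16086)), -203), Rational(1, 2)) = Pow(Add(Add(Add(1, Mul(Rational(1, 76), Mul(8, 144))), -16086), -203), Rational(1, 2)) = Pow(Add(Add(Add(1, Mul(Rational(1, 76), 1152)), -16086), -203), Rational(1, 2)) = Pow(Add(Add(Add(1, Rational(288, 19)), -16086), -203), Rational(1, 2)) = Pow(Add(Add(Rational(307, 19), -16086), -203), Rational(1, 2)) = Pow(Add(Rational(-305327, 19), -203), Rational(1, 2)) = Pow(Rational(-309184, 19), Rational(1, 2)) = Mul(Rational(8, 19), I, Pow(91789, Rational(1, 2)))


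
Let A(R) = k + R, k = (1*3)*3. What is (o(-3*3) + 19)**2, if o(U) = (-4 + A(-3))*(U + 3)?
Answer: 49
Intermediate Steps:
k = 9 (k = 3*3 = 9)
A(R) = 9 + R
o(U) = 6 + 2*U (o(U) = (-4 + (9 - 3))*(U + 3) = (-4 + 6)*(3 + U) = 2*(3 + U) = 6 + 2*U)
(o(-3*3) + 19)**2 = ((6 + 2*(-3*3)) + 19)**2 = ((6 + 2*(-9)) + 19)**2 = ((6 - 18) + 19)**2 = (-12 + 19)**2 = 7**2 = 49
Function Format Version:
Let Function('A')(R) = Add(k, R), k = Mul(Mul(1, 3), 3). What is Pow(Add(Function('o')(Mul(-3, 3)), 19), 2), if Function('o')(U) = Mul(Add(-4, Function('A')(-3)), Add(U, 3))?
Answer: 49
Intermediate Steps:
k = 9 (k = Mul(3, 3) = 9)
Function('A')(R) = Add(9, R)
Function('o')(U) = Add(6, Mul(2, U)) (Function('o')(U) = Mul(Add(-4, Add(9, -3)), Add(U, 3)) = Mul(Add(-4, 6), Add(3, U)) = Mul(2, Add(3, U)) = Add(6, Mul(2, U)))
Pow(Add(Function('o')(Mul(-3, 3)), 19), 2) = Pow(Add(Add(6, Mul(2, Mul(-3, 3))), 19), 2) = Pow(Add(Add(6, Mul(2, -9)), 19), 2) = Pow(Add(Add(6, -18), 19), 2) = Pow(Add(-12, 19), 2) = Pow(7, 2) = 49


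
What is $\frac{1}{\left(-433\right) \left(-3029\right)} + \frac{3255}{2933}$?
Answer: $\frac{609874424}{549542383} \approx 1.1098$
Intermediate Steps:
$\frac{1}{\left(-433\right) \left(-3029\right)} + \frac{3255}{2933} = \left(- \frac{1}{433}\right) \left(- \frac{1}{3029}\right) + 3255 \cdot \frac{1}{2933} = \frac{1}{1311557} + \frac{465}{419} = \frac{609874424}{549542383}$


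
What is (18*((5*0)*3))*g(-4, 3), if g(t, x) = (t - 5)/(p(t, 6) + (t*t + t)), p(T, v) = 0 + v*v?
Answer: 0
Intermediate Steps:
p(T, v) = v² (p(T, v) = 0 + v² = v²)
g(t, x) = (-5 + t)/(36 + t + t²) (g(t, x) = (t - 5)/(6² + (t*t + t)) = (-5 + t)/(36 + (t² + t)) = (-5 + t)/(36 + (t + t²)) = (-5 + t)/(36 + t + t²))
(18*((5*0)*3))*g(-4, 3) = (18*((5*0)*3))*((-5 - 4)/(36 - 4 + (-4)²)) = (18*(0*3))*(-9/(36 - 4 + 16)) = (18*0)*(-9/48) = 0*((1/48)*(-9)) = 0*(-3/16) = 0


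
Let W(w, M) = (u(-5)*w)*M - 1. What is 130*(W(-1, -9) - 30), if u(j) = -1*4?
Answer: -8710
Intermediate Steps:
u(j) = -4
W(w, M) = -1 - 4*M*w (W(w, M) = (-4*w)*M - 1 = -4*M*w - 1 = -1 - 4*M*w)
130*(W(-1, -9) - 30) = 130*((-1 - 4*(-9)*(-1)) - 30) = 130*((-1 - 36) - 30) = 130*(-37 - 30) = 130*(-67) = -8710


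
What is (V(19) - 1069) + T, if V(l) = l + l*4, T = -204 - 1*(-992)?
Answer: -186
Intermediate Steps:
T = 788 (T = -204 + 992 = 788)
V(l) = 5*l (V(l) = l + 4*l = 5*l)
(V(19) - 1069) + T = (5*19 - 1069) + 788 = (95 - 1069) + 788 = -974 + 788 = -186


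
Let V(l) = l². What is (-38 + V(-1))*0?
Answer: 0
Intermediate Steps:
(-38 + V(-1))*0 = (-38 + (-1)²)*0 = (-38 + 1)*0 = -37*0 = 0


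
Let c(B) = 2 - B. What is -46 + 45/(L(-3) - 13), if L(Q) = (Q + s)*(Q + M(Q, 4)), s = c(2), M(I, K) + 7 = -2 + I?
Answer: -1427/32 ≈ -44.594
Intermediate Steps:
M(I, K) = -9 + I (M(I, K) = -7 + (-2 + I) = -9 + I)
s = 0 (s = 2 - 1*2 = 2 - 2 = 0)
L(Q) = Q*(-9 + 2*Q) (L(Q) = (Q + 0)*(Q + (-9 + Q)) = Q*(-9 + 2*Q))
-46 + 45/(L(-3) - 13) = -46 + 45/(-3*(-9 + 2*(-3)) - 13) = -46 + 45/(-3*(-9 - 6) - 13) = -46 + 45/(-3*(-15) - 13) = -46 + 45/(45 - 13) = -46 + 45/32 = -1427/32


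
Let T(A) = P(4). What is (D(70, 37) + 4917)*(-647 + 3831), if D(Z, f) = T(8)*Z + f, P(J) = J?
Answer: 16665056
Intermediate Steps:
T(A) = 4
D(Z, f) = f + 4*Z (D(Z, f) = 4*Z + f = f + 4*Z)
(D(70, 37) + 4917)*(-647 + 3831) = ((37 + 4*70) + 4917)*(-647 + 3831) = ((37 + 280) + 4917)*3184 = (317 + 4917)*3184 = 5234*3184 = 16665056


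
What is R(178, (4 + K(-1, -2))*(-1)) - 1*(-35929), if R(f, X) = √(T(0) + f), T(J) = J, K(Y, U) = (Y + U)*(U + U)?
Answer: 35929 + √178 ≈ 35942.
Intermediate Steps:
K(Y, U) = 2*U*(U + Y) (K(Y, U) = (U + Y)*(2*U) = 2*U*(U + Y))
R(f, X) = √f (R(f, X) = √(0 + f) = √f)
R(178, (4 + K(-1, -2))*(-1)) - 1*(-35929) = √178 - 1*(-35929) = √178 + 35929 = 35929 + √178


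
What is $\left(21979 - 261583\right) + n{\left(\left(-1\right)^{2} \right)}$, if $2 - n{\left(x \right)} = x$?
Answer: $-239603$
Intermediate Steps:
$n{\left(x \right)} = 2 - x$
$\left(21979 - 261583\right) + n{\left(\left(-1\right)^{2} \right)} = \left(21979 - 261583\right) + \left(2 - \left(-1\right)^{2}\right) = -239604 + \left(2 - 1\right) = -239604 + 1 = -239603$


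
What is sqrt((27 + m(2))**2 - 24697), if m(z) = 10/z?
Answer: I*sqrt(23673) ≈ 153.86*I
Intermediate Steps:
sqrt((27 + m(2))**2 - 24697) = sqrt((27 + 10/2)**2 - 24697) = sqrt((27 + 10*(1/2))**2 - 24697) = sqrt((27 + 5)**2 - 24697) = sqrt(32**2 - 24697) = sqrt(1024 - 24697) = sqrt(-23673) = I*sqrt(23673)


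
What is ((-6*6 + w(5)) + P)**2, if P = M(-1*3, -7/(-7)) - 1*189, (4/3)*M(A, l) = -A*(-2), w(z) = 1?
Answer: 208849/4 ≈ 52212.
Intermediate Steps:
M(A, l) = 3*A/2 (M(A, l) = 3*(-A*(-2))/4 = 3*(2*A)/4 = 3*A/2)
P = -387/2 (P = 3*(-1*3)/2 - 1*189 = (3/2)*(-3) - 189 = -9/2 - 189 = -387/2 ≈ -193.50)
((-6*6 + w(5)) + P)**2 = ((-6*6 + 1) - 387/2)**2 = ((-36 + 1) - 387/2)**2 = (-35 - 387/2)**2 = (-457/2)**2 = 208849/4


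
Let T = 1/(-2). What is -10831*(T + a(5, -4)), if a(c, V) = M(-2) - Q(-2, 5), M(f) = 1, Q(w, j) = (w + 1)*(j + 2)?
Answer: -162465/2 ≈ -81233.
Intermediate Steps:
T = -1/2 ≈ -0.50000
Q(w, j) = (1 + w)*(2 + j)
a(c, V) = 8 (a(c, V) = 1 - (2 + 5 + 2*(-2) + 5*(-2)) = 1 - (2 + 5 - 4 - 10) = 1 - 1*(-7) = 1 + 7 = 8)
-10831*(T + a(5, -4)) = -10831*(-1/2 + 8) = -10831*15/2 = -162465/2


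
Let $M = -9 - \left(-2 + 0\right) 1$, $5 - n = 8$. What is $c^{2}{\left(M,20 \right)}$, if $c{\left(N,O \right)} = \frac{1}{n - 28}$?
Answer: $\frac{1}{961} \approx 0.0010406$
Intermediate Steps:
$n = -3$ ($n = 5 - 8 = -3$)
$M = -7$ ($M = -9 - \left(-2\right) 1 = -9 - -2 = -9 + 2 = -7$)
$c{\left(N,O \right)} = - \frac{1}{31}$ ($c{\left(N,O \right)} = \frac{1}{-3 - 28} = \frac{1}{-31} = - \frac{1}{31}$)
$c^{2}{\left(M,20 \right)} = \left(- \frac{1}{31}\right)^{2} = \frac{1}{961}$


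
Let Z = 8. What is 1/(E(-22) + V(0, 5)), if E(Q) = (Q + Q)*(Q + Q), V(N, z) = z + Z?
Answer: 1/1949 ≈ 0.00051308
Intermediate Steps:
V(N, z) = 8 + z (V(N, z) = z + 8 = 8 + z)
E(Q) = 4*Q² (E(Q) = (2*Q)*(2*Q) = 4*Q²)
1/(E(-22) + V(0, 5)) = 1/(4*(-22)² + (8 + 5)) = 1/(4*484 + 13) = 1/(1936 + 13) = 1/1949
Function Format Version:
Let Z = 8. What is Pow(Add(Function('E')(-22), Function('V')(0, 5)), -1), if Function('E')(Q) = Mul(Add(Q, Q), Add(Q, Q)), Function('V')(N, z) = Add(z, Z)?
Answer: Rational(1, 1949) ≈ 0.00051308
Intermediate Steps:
Function('V')(N, z) = Add(8, z) (Function('V')(N, z) = Add(z, 8) = Add(8, z))
Function('E')(Q) = Mul(4, Pow(Q, 2)) (Function('E')(Q) = Mul(Mul(2, Q), Mul(2, Q)) = Mul(4, Pow(Q, 2)))
Pow(Add(Function('E')(-22), Function('V')(0, 5)), -1) = Pow(Add(Mul(4, Pow(-22, 2)), Add(8, 5)), -1) = Pow(Add(Mul(4, 484), 13), -1) = Pow(Add(1936, 13), -1) = Pow(1949, -1) = Rational(1, 1949)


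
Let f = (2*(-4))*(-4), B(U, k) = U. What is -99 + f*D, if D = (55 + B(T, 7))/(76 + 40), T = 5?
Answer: -2391/29 ≈ -82.448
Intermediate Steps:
f = 32 (f = -8*(-4) = 32)
D = 15/29 (D = (55 + 5)/(76 + 40) = 60/116 = 60*(1/116) = 15/29 ≈ 0.51724)
-99 + f*D = -99 + 32*(15/29) = -99 + 480/29 = -2391/29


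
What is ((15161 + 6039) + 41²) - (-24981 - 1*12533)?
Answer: 60395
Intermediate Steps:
((15161 + 6039) + 41²) - (-24981 - 1*12533) = (21200 + 1681) - (-24981 - 12533) = 22881 - 1*(-37514) = 22881 + 37514 = 60395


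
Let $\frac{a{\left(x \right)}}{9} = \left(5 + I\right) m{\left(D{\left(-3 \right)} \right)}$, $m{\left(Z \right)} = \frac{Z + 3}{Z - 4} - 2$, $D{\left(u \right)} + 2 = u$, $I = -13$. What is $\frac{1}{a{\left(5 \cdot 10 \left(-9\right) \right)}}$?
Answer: $\frac{1}{128} \approx 0.0078125$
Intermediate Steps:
$D{\left(u \right)} = -2 + u$
$m{\left(Z \right)} = -2 + \frac{3 + Z}{-4 + Z}$ ($m{\left(Z \right)} = \frac{3 + Z}{-4 + Z} - 2 = -2 + \frac{3 + Z}{-4 + Z}$)
$a{\left(x \right)} = 128$ ($a{\left(x \right)} = 9 \left(5 - 13\right) \frac{11 - \left(-2 - 3\right)}{-4 - 5} = 9 \left(- 8 \frac{11 - -5}{-4 - 5}\right) = 9 \left(- 8 \frac{11 + 5}{-9}\right) = 9 \left(- 8 \left(\left(- \frac{1}{9}\right) 16\right)\right) = 9 \left(\left(-8\right) \left(- \frac{16}{9}\right)\right) = 9 \cdot \frac{128}{9} = 128$)
$\frac{1}{a{\left(5 \cdot 10 \left(-9\right) \right)}} = \frac{1}{128}$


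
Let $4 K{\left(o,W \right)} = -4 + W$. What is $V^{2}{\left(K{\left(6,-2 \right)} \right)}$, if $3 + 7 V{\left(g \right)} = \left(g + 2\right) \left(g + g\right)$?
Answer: $\frac{81}{196} \approx 0.41327$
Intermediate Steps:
$K{\left(o,W \right)} = -1 + \frac{W}{4}$ ($K{\left(o,W \right)} = \frac{-4 + W}{4} = -1 + \frac{W}{4}$)
$V{\left(g \right)} = - \frac{3}{7} + \frac{2 g \left(2 + g\right)}{7}$ ($V{\left(g \right)} = - \frac{3}{7} + \frac{\left(g + 2\right) \left(g + g\right)}{7} = - \frac{3}{7} + \frac{\left(2 + g\right) 2 g}{7} = - \frac{3}{7} + \frac{2 g \left(2 + g\right)}{7}$)
$V^{2}{\left(K{\left(6,-2 \right)} \right)} = \left(- \frac{3}{7} + \frac{2 \left(-1 + \frac{1}{4} \left(-2\right)\right)^{2}}{7} + \frac{4 \left(-1 + \frac{1}{4} \left(-2\right)\right)}{7}\right)^{2} = \left(- \frac{3}{7} + \frac{2 \left(-1 - \frac{1}{2}\right)^{2}}{7} + \frac{4 \left(-1 - \frac{1}{2}\right)}{7}\right)^{2} = \left(- \frac{3}{7} + \frac{2 \left(- \frac{3}{2}\right)^{2}}{7} + \frac{4}{7} \left(- \frac{3}{2}\right)\right)^{2} = \left(- \frac{3}{7} + \frac{2}{7} \cdot \frac{9}{4} - \frac{6}{7}\right)^{2} = \left(- \frac{3}{7} + \frac{9}{14} - \frac{6}{7}\right)^{2} = \left(- \frac{9}{14}\right)^{2} = \frac{81}{196}$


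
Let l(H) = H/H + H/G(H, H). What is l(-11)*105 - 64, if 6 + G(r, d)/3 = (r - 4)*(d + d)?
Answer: 12899/324 ≈ 39.812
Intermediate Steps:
G(r, d) = -18 + 6*d*(-4 + r) (G(r, d) = -18 + 3*((r - 4)*(d + d)) = -18 + 3*((-4 + r)*(2*d)) = -18 + 3*(2*d*(-4 + r)) = -18 + 6*d*(-4 + r))
l(H) = 1 + H/(-18 - 24*H + 6*H**2) (l(H) = H/H + H/(-18 - 24*H + 6*H*H) = 1 + H/(-18 - 24*H + 6*H**2))
l(-11)*105 - 64 = ((3 - 1*(-11)**2 + (23/6)*(-11))/(3 - 1*(-11)**2 + 4*(-11)))*105 - 64 = ((3 - 1*121 - 253/6)/(3 - 1*121 - 44))*105 - 64 = ((3 - 121 - 253/6)/(3 - 121 - 44))*105 - 64 = (-961/6/(-162))*105 - 64 = -1/162*(-961/6)*105 - 64 = (961/972)*105 - 64 = 33635/324 - 64 = 12899/324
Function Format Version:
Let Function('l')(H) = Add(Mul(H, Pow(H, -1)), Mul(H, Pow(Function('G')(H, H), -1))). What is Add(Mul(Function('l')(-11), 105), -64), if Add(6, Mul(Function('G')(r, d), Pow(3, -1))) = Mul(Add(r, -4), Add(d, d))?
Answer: Rational(12899, 324) ≈ 39.812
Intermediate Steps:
Function('G')(r, d) = Add(-18, Mul(6, d, Add(-4, r))) (Function('G')(r, d) = Add(-18, Mul(3, Mul(Add(r, -4), Add(d, d)))) = Add(-18, Mul(3, Mul(Add(-4, r), Mul(2, d)))) = Add(-18, Mul(3, Mul(2, d, Add(-4, r)))) = Add(-18, Mul(6, d, Add(-4, r))))
Function('l')(H) = Add(1, Mul(H, Pow(Add(-18, Mul(-24, H), Mul(6, Pow(H, 2))), -1))) (Function('l')(H) = Add(Mul(H, Pow(H, -1)), Mul(H, Pow(Add(-18, Mul(-24, H), Mul(6, H, H)), -1))) = Add(1, Mul(H, Pow(Add(-18, Mul(-24, H), Mul(6, Pow(H, 2))), -1))))
Add(Mul(Function('l')(-11), 105), -64) = Add(Mul(Mul(Pow(Add(3, Mul(-1, Pow(-11, 2)), Mul(4, -11)), -1), Add(3, Mul(-1, Pow(-11, 2)), Mul(Rational(23, 6), -11))), 105), -64) = Add(Mul(Mul(Pow(Add(3, Mul(-1, 121), -44), -1), Add(3, Mul(-1, 121), Rational(-253, 6))), 105), -64) = Add(Mul(Mul(Pow(Add(3, -121, -44), -1), Add(3, -121, Rational(-253, 6))), 105), -64) = Add(Mul(Mul(Pow(-162, -1), Rational(-961, 6)), 105), -64) = Add(Mul(Mul(Rational(-1, 162), Rational(-961, 6)), 105), -64) = Add(Mul(Rational(961, 972), 105), -64) = Add(Rational(33635, 324), -64) = Rational(12899, 324)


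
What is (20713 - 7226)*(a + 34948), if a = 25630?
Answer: 817015486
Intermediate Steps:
(20713 - 7226)*(a + 34948) = (20713 - 7226)*(25630 + 34948) = 13487*60578 = 817015486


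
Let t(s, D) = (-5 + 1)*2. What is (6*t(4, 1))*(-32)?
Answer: 1536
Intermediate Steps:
t(s, D) = -8 (t(s, D) = -4*2 = -8)
(6*t(4, 1))*(-32) = (6*(-8))*(-32) = -48*(-32) = 1536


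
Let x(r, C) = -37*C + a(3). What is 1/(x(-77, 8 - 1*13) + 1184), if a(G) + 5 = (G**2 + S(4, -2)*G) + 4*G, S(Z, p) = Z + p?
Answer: 1/1391 ≈ 0.00071891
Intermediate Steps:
a(G) = -5 + G**2 + 6*G (a(G) = -5 + ((G**2 + (4 - 2)*G) + 4*G) = -5 + ((G**2 + 2*G) + 4*G) = -5 + (G**2 + 6*G) = -5 + G**2 + 6*G)
x(r, C) = 22 - 37*C (x(r, C) = -37*C + (-5 + 3**2 + 6*3) = -37*C + (-5 + 9 + 18) = -37*C + 22 = 22 - 37*C)
1/(x(-77, 8 - 1*13) + 1184) = 1/((22 - 37*(8 - 1*13)) + 1184) = 1/((22 - 37*(8 - 13)) + 1184) = 1/((22 - 37*(-5)) + 1184) = 1/((22 + 185) + 1184) = 1/(207 + 1184) = 1/1391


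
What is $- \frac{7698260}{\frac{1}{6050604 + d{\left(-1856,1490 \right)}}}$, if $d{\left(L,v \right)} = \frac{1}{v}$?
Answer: $- \frac{6940289290376786}{149} \approx -4.6579 \cdot 10^{13}$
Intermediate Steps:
$- \frac{7698260}{\frac{1}{6050604 + d{\left(-1856,1490 \right)}}} = - \frac{7698260}{\frac{1}{6050604 + \frac{1}{1490}}} = - \frac{7698260}{\frac{1}{\frac{9015399961}{1490}}} = - \frac{7698260}{\frac{1490}{9015399961}} = \left(-7698260\right) \frac{9015399961}{1490} = - \frac{6940289290376786}{149}$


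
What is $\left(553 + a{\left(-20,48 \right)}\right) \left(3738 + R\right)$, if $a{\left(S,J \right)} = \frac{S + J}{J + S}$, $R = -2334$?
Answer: $777816$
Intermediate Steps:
$a{\left(S,J \right)} = 1$ ($a{\left(S,J \right)} = \frac{J + S}{J + S} = 1$)
$\left(553 + a{\left(-20,48 \right)}\right) \left(3738 + R\right) = \left(553 + 1\right) \left(3738 - 2334\right) = 554 \cdot 1404 = 777816$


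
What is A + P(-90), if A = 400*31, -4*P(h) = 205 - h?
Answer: 49305/4 ≈ 12326.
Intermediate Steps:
P(h) = -205/4 + h/4 (P(h) = -(205 - h)/4 = -205/4 + h/4)
A = 12400
A + P(-90) = 12400 + (-205/4 + (¼)*(-90)) = 12400 + (-205/4 - 45/2) = 12400 - 295/4 = 49305/4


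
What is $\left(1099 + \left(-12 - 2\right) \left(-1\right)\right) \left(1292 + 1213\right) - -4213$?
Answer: $2792278$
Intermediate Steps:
$\left(1099 + \left(-12 - 2\right) \left(-1\right)\right) \left(1292 + 1213\right) - -4213 = \left(1099 - -14\right) 2505 + 4213 = \left(1099 + 14\right) 2505 + 4213 = 1113 \cdot 2505 + 4213 = 2788065 + 4213 = 2792278$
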